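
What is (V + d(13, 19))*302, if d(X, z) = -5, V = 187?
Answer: 54964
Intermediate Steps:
(V + d(13, 19))*302 = (187 - 5)*302 = 182*302 = 54964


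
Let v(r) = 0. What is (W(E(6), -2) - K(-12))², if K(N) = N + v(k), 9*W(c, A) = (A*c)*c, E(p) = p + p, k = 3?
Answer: 400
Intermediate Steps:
E(p) = 2*p
W(c, A) = A*c²/9 (W(c, A) = ((A*c)*c)/9 = (A*c²)/9 = A*c²/9)
K(N) = N (K(N) = N + 0 = N)
(W(E(6), -2) - K(-12))² = ((⅑)*(-2)*(2*6)² - 1*(-12))² = ((⅑)*(-2)*12² + 12)² = ((⅑)*(-2)*144 + 12)² = (-32 + 12)² = (-20)² = 400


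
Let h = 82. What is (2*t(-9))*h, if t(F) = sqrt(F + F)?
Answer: 492*I*sqrt(2) ≈ 695.79*I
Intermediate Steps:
t(F) = sqrt(2)*sqrt(F) (t(F) = sqrt(2*F) = sqrt(2)*sqrt(F))
(2*t(-9))*h = (2*(sqrt(2)*sqrt(-9)))*82 = (2*(sqrt(2)*(3*I)))*82 = (2*(3*I*sqrt(2)))*82 = (6*I*sqrt(2))*82 = 492*I*sqrt(2)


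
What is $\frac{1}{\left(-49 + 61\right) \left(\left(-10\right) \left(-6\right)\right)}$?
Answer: $\frac{1}{720} \approx 0.0013889$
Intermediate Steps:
$\frac{1}{\left(-49 + 61\right) \left(\left(-10\right) \left(-6\right)\right)} = \frac{1}{12 \cdot 60} = \frac{1}{720}$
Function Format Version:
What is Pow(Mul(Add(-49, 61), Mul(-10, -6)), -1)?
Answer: Rational(1, 720) ≈ 0.0013889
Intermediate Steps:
Pow(Mul(Add(-49, 61), Mul(-10, -6)), -1) = Pow(Mul(12, 60), -1) = Pow(720, -1) = Rational(1, 720)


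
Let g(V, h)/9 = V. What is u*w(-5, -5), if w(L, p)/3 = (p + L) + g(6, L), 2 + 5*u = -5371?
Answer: -709236/5 ≈ -1.4185e+5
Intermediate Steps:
g(V, h) = 9*V
u = -5373/5 (u = -2/5 + (1/5)*(-5371) = -2/5 - 5371/5 = -5373/5 ≈ -1074.6)
w(L, p) = 162 + 3*L + 3*p (w(L, p) = 3*((p + L) + 9*6) = 3*((L + p) + 54) = 3*(54 + L + p) = 162 + 3*L + 3*p)
u*w(-5, -5) = -5373*(162 + 3*(-5) + 3*(-5))/5 = -5373*(162 - 15 - 15)/5 = -5373/5*132 = -709236/5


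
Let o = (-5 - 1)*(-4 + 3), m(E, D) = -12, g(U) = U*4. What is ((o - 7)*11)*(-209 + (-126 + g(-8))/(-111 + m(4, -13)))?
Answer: 281039/123 ≈ 2284.9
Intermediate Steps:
g(U) = 4*U
o = 6 (o = -6*(-1) = 6)
((o - 7)*11)*(-209 + (-126 + g(-8))/(-111 + m(4, -13))) = ((6 - 7)*11)*(-209 + (-126 + 4*(-8))/(-111 - 12)) = (-1*11)*(-209 + (-126 - 32)/(-123)) = -11*(-209 - 158*(-1/123)) = -11*(-209 + 158/123) = -11*(-25549/123) = 281039/123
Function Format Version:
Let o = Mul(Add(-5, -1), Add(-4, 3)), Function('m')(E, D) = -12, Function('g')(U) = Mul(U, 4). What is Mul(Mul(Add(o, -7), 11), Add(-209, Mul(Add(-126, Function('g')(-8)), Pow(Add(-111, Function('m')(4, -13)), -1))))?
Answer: Rational(281039, 123) ≈ 2284.9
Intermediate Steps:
Function('g')(U) = Mul(4, U)
o = 6 (o = Mul(-6, -1) = 6)
Mul(Mul(Add(o, -7), 11), Add(-209, Mul(Add(-126, Function('g')(-8)), Pow(Add(-111, Function('m')(4, -13)), -1)))) = Mul(Mul(Add(6, -7), 11), Add(-209, Mul(Add(-126, Mul(4, -8)), Pow(Add(-111, -12), -1)))) = Mul(Mul(-1, 11), Add(-209, Mul(Add(-126, -32), Pow(-123, -1)))) = Mul(-11, Add(-209, Mul(-158, Rational(-1, 123)))) = Mul(-11, Add(-209, Rational(158, 123))) = Mul(-11, Rational(-25549, 123)) = Rational(281039, 123)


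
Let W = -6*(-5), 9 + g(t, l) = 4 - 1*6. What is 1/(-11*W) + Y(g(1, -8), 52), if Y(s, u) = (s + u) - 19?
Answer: 7259/330 ≈ 21.997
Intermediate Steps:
g(t, l) = -11 (g(t, l) = -9 + (4 - 1*6) = -9 + (4 - 6) = -9 - 2 = -11)
Y(s, u) = -19 + s + u
W = 30
1/(-11*W) + Y(g(1, -8), 52) = 1/(-11*30) + (-19 - 11 + 52) = 1/(-330) + 22 = -1/330 + 22 = 7259/330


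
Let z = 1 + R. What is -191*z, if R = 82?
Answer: -15853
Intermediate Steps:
z = 83 (z = 1 + 82 = 83)
-191*z = -191*83 = -15853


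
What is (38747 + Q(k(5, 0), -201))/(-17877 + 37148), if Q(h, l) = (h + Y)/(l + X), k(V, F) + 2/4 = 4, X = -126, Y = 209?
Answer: 25340113/12603234 ≈ 2.0106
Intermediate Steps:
k(V, F) = 7/2 (k(V, F) = -1/2 + 4 = 7/2)
Q(h, l) = (209 + h)/(-126 + l) (Q(h, l) = (h + 209)/(l - 126) = (209 + h)/(-126 + l))
(38747 + Q(k(5, 0), -201))/(-17877 + 37148) = (38747 + (209 + 7/2)/(-126 - 201))/(-17877 + 37148) = (38747 + (425/2)/(-327))/19271 = (38747 - 1/327*425/2)*(1/19271) = (38747 - 425/654)*(1/19271) = (25340113/654)*(1/19271) = 25340113/12603234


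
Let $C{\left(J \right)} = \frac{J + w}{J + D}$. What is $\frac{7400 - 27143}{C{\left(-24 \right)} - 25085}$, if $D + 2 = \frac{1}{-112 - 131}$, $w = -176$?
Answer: $\frac{124756017}{158463515} \approx 0.78729$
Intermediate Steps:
$D = - \frac{487}{243}$ ($D = -2 + \frac{1}{-112 - 131} = -2 + \frac{1}{-243} = -2 - \frac{1}{243} = - \frac{487}{243} \approx -2.0041$)
$C{\left(J \right)} = \frac{-176 + J}{- \frac{487}{243} + J}$ ($C{\left(J \right)} = \frac{J - 176}{J - \frac{487}{243}} = \frac{-176 + J}{- \frac{487}{243} + J}$)
$\frac{7400 - 27143}{C{\left(-24 \right)} - 25085} = \frac{7400 - 27143}{\frac{243 \left(-176 - 24\right)}{-487 + 243 \left(-24\right)} - 25085} = - \frac{19743}{243 \frac{1}{-487 - 5832} \left(-200\right) - 25085} = - \frac{19743}{243 \frac{1}{-6319} \left(-200\right) - 25085} = - \frac{19743}{243 \left(- \frac{1}{6319}\right) \left(-200\right) - 25085} = - \frac{19743}{\frac{48600}{6319} - 25085} = - \frac{19743}{- \frac{158463515}{6319}} = \left(-19743\right) \left(- \frac{6319}{158463515}\right) = \frac{124756017}{158463515}$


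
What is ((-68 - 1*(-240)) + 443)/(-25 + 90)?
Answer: 123/13 ≈ 9.4615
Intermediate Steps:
((-68 - 1*(-240)) + 443)/(-25 + 90) = ((-68 + 240) + 443)/65 = (172 + 443)*(1/65) = 615*(1/65) = 123/13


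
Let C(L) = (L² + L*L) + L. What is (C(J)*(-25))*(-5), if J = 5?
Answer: 6875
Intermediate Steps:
C(L) = L + 2*L² (C(L) = (L² + L²) + L = 2*L² + L = L + 2*L²)
(C(J)*(-25))*(-5) = ((5*(1 + 2*5))*(-25))*(-5) = ((5*(1 + 10))*(-25))*(-5) = ((5*11)*(-25))*(-5) = (55*(-25))*(-5) = -1375*(-5) = 6875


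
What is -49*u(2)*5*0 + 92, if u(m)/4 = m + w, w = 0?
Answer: 92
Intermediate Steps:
u(m) = 4*m (u(m) = 4*(m + 0) = 4*m)
-49*u(2)*5*0 + 92 = -49*(4*2)*5*0 + 92 = -49*8*5*0 + 92 = -1960*0 + 92 = -49*0 + 92 = 0 + 92 = 92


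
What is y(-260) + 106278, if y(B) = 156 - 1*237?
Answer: 106197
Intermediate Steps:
y(B) = -81 (y(B) = 156 - 237 = -81)
y(-260) + 106278 = -81 + 106278 = 106197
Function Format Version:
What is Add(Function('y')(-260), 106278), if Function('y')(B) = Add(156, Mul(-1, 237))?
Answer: 106197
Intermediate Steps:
Function('y')(B) = -81 (Function('y')(B) = Add(156, -237) = -81)
Add(Function('y')(-260), 106278) = Add(-81, 106278) = 106197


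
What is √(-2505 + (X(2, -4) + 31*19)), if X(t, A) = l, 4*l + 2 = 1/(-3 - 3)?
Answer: I*√275982/12 ≈ 43.778*I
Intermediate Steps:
l = -13/24 (l = -½ + 1/(4*(-3 - 3)) = -½ + (¼)/(-6) = -½ + (¼)*(-⅙) = -½ - 1/24 = -13/24 ≈ -0.54167)
X(t, A) = -13/24
√(-2505 + (X(2, -4) + 31*19)) = √(-2505 + (-13/24 + 31*19)) = √(-2505 + (-13/24 + 589)) = √(-2505 + 14123/24) = √(-45997/24) = I*√275982/12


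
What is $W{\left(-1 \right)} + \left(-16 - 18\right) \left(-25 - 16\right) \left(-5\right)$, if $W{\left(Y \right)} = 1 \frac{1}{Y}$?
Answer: $-6971$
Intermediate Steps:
$W{\left(Y \right)} = \frac{1}{Y}$
$W{\left(-1 \right)} + \left(-16 - 18\right) \left(-25 - 16\right) \left(-5\right) = \frac{1}{-1} + \left(-16 - 18\right) \left(-25 - 16\right) \left(-5\right) = -1 + \left(-16 - 18\right) \left(-41\right) \left(-5\right) = -1 + \left(-34\right) \left(-41\right) \left(-5\right) = -1 + 1394 \left(-5\right) = -1 - 6970 = -6971$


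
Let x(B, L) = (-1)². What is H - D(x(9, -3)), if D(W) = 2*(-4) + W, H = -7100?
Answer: -7093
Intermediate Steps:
x(B, L) = 1
D(W) = -8 + W
H - D(x(9, -3)) = -7100 - (-8 + 1) = -7100 - 1*(-7) = -7100 + 7 = -7093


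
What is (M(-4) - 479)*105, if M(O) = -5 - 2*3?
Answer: -51450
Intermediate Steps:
M(O) = -11 (M(O) = -5 - 6 = -11)
(M(-4) - 479)*105 = (-11 - 479)*105 = -490*105 = -51450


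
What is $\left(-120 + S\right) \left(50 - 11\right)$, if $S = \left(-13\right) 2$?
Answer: $-5694$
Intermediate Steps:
$S = -26$
$\left(-120 + S\right) \left(50 - 11\right) = \left(-120 - 26\right) \left(50 - 11\right) = - 146 \left(50 - 11\right) = \left(-146\right) 39 = -5694$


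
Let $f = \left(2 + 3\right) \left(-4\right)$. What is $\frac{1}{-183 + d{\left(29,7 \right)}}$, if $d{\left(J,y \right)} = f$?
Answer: $- \frac{1}{203} \approx -0.0049261$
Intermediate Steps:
$f = -20$ ($f = 5 \left(-4\right) = -20$)
$d{\left(J,y \right)} = -20$
$\frac{1}{-183 + d{\left(29,7 \right)}} = \frac{1}{-183 - 20} = \frac{1}{-203} = - \frac{1}{203}$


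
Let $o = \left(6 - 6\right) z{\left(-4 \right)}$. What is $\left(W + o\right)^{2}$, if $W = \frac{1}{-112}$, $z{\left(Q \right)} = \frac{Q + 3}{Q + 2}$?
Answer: $\frac{1}{12544} \approx 7.9719 \cdot 10^{-5}$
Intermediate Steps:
$z{\left(Q \right)} = \frac{3 + Q}{2 + Q}$
$W = - \frac{1}{112} \approx -0.0089286$
$o = 0$ ($o = \left(6 - 6\right) \frac{3 - 4}{2 - 4} = 0 \frac{1}{-2} \left(-1\right) = 0 \left(\left(- \frac{1}{2}\right) \left(-1\right)\right) = 0 \cdot \frac{1}{2} = 0$)
$\left(W + o\right)^{2} = \left(- \frac{1}{112} + 0\right)^{2} = \left(- \frac{1}{112}\right)^{2} = \frac{1}{12544}$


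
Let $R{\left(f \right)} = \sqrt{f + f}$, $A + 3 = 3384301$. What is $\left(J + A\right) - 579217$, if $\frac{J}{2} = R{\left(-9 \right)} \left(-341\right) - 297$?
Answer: $2804487 - 2046 i \sqrt{2} \approx 2.8045 \cdot 10^{6} - 2893.5 i$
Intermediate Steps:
$A = 3384298$ ($A = -3 + 3384301 = 3384298$)
$R{\left(f \right)} = \sqrt{2} \sqrt{f}$ ($R{\left(f \right)} = \sqrt{2 f} = \sqrt{2} \sqrt{f}$)
$J = -594 - 2046 i \sqrt{2}$ ($J = 2 \left(\sqrt{2} \sqrt{-9} \left(-341\right) - 297\right) = 2 \left(\sqrt{2} \cdot 3 i \left(-341\right) - 297\right) = 2 \left(3 i \sqrt{2} \left(-341\right) - 297\right) = 2 \left(- 1023 i \sqrt{2} - 297\right) = 2 \left(-297 - 1023 i \sqrt{2}\right) = -594 - 2046 i \sqrt{2} \approx -594.0 - 2893.5 i$)
$\left(J + A\right) - 579217 = \left(\left(-594 - 2046 i \sqrt{2}\right) + 3384298\right) - 579217 = \left(3383704 - 2046 i \sqrt{2}\right) - 579217 = 2804487 - 2046 i \sqrt{2}$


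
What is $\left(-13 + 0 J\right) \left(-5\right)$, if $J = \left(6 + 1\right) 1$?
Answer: $65$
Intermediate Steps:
$J = 7$ ($J = 7 \cdot 1 = 7$)
$\left(-13 + 0 J\right) \left(-5\right) = \left(-13 + 0 \cdot 7\right) \left(-5\right) = \left(-13 + 0\right) \left(-5\right) = \left(-13\right) \left(-5\right) = 65$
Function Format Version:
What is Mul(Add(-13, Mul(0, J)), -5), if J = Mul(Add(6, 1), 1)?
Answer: 65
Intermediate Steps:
J = 7 (J = Mul(7, 1) = 7)
Mul(Add(-13, Mul(0, J)), -5) = Mul(Add(-13, Mul(0, 7)), -5) = Mul(Add(-13, 0), -5) = Mul(-13, -5) = 65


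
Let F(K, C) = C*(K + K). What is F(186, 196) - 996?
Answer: 71916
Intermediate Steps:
F(K, C) = 2*C*K (F(K, C) = C*(2*K) = 2*C*K)
F(186, 196) - 996 = 2*196*186 - 996 = 72912 - 996 = 71916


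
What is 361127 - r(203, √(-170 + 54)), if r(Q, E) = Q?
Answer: 360924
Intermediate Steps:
361127 - r(203, √(-170 + 54)) = 361127 - 1*203 = 361127 - 203 = 360924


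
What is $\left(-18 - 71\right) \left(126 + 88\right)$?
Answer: $-19046$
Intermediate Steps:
$\left(-18 - 71\right) \left(126 + 88\right) = \left(-18 - 71\right) 214 = \left(-89\right) 214 = -19046$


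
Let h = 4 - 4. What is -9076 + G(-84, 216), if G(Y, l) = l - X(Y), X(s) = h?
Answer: -8860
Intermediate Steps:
h = 0
X(s) = 0
G(Y, l) = l (G(Y, l) = l - 1*0 = l + 0 = l)
-9076 + G(-84, 216) = -9076 + 216 = -8860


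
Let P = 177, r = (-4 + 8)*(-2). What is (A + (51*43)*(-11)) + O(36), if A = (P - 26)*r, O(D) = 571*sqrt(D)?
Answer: -21905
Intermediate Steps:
r = -8 (r = 4*(-2) = -8)
A = -1208 (A = (177 - 26)*(-8) = 151*(-8) = -1208)
(A + (51*43)*(-11)) + O(36) = (-1208 + (51*43)*(-11)) + 571*sqrt(36) = (-1208 + 2193*(-11)) + 571*6 = (-1208 - 24123) + 3426 = -25331 + 3426 = -21905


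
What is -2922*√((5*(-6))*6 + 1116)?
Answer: -17532*√26 ≈ -89396.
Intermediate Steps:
-2922*√((5*(-6))*6 + 1116) = -2922*√(-30*6 + 1116) = -2922*√(-180 + 1116) = -17532*√26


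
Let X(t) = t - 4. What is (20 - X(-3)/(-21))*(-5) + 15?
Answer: -250/3 ≈ -83.333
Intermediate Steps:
X(t) = -4 + t
(20 - X(-3)/(-21))*(-5) + 15 = (20 - (-4 - 3)/(-21))*(-5) + 15 = (20 - (-7)*(-1)/21)*(-5) + 15 = (20 - 1*⅓)*(-5) + 15 = (20 - ⅓)*(-5) + 15 = (59/3)*(-5) + 15 = -295/3 + 15 = -250/3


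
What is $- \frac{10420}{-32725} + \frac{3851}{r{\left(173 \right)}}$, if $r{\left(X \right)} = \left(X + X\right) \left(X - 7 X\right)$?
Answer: $\frac{723259637}{2350623660} \approx 0.30769$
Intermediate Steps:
$r{\left(X \right)} = - 12 X^{2}$ ($r{\left(X \right)} = 2 X \left(- 6 X\right) = - 12 X^{2}$)
$- \frac{10420}{-32725} + \frac{3851}{r{\left(173 \right)}} = - \frac{10420}{-32725} + \frac{3851}{\left(-12\right) 173^{2}} = \left(-10420\right) \left(- \frac{1}{32725}\right) + \frac{3851}{\left(-12\right) 29929} = \frac{2084}{6545} + \frac{3851}{-359148} = \frac{2084}{6545} + 3851 \left(- \frac{1}{359148}\right) = \frac{2084}{6545} - \frac{3851}{359148} = \frac{723259637}{2350623660}$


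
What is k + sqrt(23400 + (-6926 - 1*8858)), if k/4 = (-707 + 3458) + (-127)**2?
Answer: 75520 + 8*sqrt(119) ≈ 75607.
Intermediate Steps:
k = 75520 (k = 4*((-707 + 3458) + (-127)**2) = 4*(2751 + 16129) = 4*18880 = 75520)
k + sqrt(23400 + (-6926 - 1*8858)) = 75520 + sqrt(23400 + (-6926 - 1*8858)) = 75520 + sqrt(23400 + (-6926 - 8858)) = 75520 + sqrt(23400 - 15784) = 75520 + sqrt(7616) = 75520 + 8*sqrt(119)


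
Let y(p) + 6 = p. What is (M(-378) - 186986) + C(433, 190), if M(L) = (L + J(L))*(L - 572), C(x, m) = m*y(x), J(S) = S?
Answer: 612344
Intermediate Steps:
y(p) = -6 + p
C(x, m) = m*(-6 + x)
M(L) = 2*L*(-572 + L) (M(L) = (L + L)*(L - 572) = (2*L)*(-572 + L) = 2*L*(-572 + L))
(M(-378) - 186986) + C(433, 190) = (2*(-378)*(-572 - 378) - 186986) + 190*(-6 + 433) = (2*(-378)*(-950) - 186986) + 190*427 = (718200 - 186986) + 81130 = 531214 + 81130 = 612344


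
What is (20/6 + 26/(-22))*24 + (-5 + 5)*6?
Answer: 568/11 ≈ 51.636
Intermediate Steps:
(20/6 + 26/(-22))*24 + (-5 + 5)*6 = (20*(1/6) + 26*(-1/22))*24 + 0*6 = (10/3 - 13/11)*24 + 0 = (71/33)*24 + 0 = 568/11 + 0 = 568/11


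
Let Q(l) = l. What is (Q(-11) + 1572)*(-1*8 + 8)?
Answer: 0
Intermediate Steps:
(Q(-11) + 1572)*(-1*8 + 8) = (-11 + 1572)*(-1*8 + 8) = 1561*(-8 + 8) = 1561*0 = 0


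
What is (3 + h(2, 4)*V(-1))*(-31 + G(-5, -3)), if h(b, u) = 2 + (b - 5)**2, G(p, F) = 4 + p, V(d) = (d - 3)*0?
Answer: -96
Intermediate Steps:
V(d) = 0 (V(d) = (-3 + d)*0 = 0)
h(b, u) = 2 + (-5 + b)**2
(3 + h(2, 4)*V(-1))*(-31 + G(-5, -3)) = (3 + (2 + (-5 + 2)**2)*0)*(-31 + (4 - 5)) = (3 + (2 + (-3)**2)*0)*(-31 - 1) = (3 + (2 + 9)*0)*(-32) = (3 + 11*0)*(-32) = (3 + 0)*(-32) = 3*(-32) = -96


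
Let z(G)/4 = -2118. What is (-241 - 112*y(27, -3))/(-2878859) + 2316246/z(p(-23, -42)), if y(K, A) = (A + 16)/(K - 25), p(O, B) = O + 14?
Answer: -1111356238991/4064948908 ≈ -273.40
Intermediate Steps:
p(O, B) = 14 + O
y(K, A) = (16 + A)/(-25 + K)
z(G) = -8472 (z(G) = 4*(-2118) = -8472)
(-241 - 112*y(27, -3))/(-2878859) + 2316246/z(p(-23, -42)) = (-241 - 112*(16 - 3)/(-25 + 27))/(-2878859) + 2316246/(-8472) = (-241 - 112*13/2)*(-1/2878859) + 2316246*(-1/8472) = (-241 - 56*13)*(-1/2878859) - 386041/1412 = (-241 - 112*13/2)*(-1/2878859) - 386041/1412 = (-241 - 728)*(-1/2878859) - 386041/1412 = -969*(-1/2878859) - 386041/1412 = 969/2878859 - 386041/1412 = -1111356238991/4064948908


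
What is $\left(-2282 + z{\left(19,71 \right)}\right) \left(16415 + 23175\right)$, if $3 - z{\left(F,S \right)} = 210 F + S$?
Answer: $-251000600$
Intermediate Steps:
$z{\left(F,S \right)} = 3 - S - 210 F$ ($z{\left(F,S \right)} = 3 - \left(210 F + S\right) = 3 - \left(S + 210 F\right) = 3 - S - 210 F$)
$\left(-2282 + z{\left(19,71 \right)}\right) \left(16415 + 23175\right) = \left(-2282 - 4058\right) \left(16415 + 23175\right) = \left(-2282 - 4058\right) 39590 = \left(-6340\right) 39590 = -251000600$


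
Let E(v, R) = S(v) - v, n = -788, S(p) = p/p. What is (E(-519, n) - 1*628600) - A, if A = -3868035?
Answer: 3239955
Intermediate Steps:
S(p) = 1
E(v, R) = 1 - v
(E(-519, n) - 1*628600) - A = ((1 - 1*(-519)) - 1*628600) - 1*(-3868035) = ((1 + 519) - 628600) + 3868035 = (520 - 628600) + 3868035 = -628080 + 3868035 = 3239955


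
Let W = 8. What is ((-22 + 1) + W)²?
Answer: 169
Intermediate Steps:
((-22 + 1) + W)² = ((-22 + 1) + 8)² = (-21 + 8)² = (-13)² = 169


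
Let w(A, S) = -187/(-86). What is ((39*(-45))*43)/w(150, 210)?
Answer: -6489990/187 ≈ -34706.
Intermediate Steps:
w(A, S) = 187/86 (w(A, S) = -187*(-1/86) = 187/86)
((39*(-45))*43)/w(150, 210) = ((39*(-45))*43)/(187/86) = -1755*43*(86/187) = -75465*86/187 = -6489990/187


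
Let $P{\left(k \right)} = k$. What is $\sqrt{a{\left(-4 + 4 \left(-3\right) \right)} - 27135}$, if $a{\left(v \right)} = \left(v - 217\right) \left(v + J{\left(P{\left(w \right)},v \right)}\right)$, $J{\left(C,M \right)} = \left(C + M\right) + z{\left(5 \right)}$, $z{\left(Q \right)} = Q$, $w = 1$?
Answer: $i \sqrt{21077} \approx 145.18 i$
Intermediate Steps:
$J{\left(C,M \right)} = 5 + C + M$ ($J{\left(C,M \right)} = \left(C + M\right) + 5 = 5 + C + M$)
$a{\left(v \right)} = \left(-217 + v\right) \left(6 + 2 v\right)$ ($a{\left(v \right)} = \left(v - 217\right) \left(v + \left(5 + 1 + v\right)\right) = \left(-217 + v\right) \left(v + \left(6 + v\right)\right) = \left(-217 + v\right) \left(6 + 2 v\right)$)
$\sqrt{a{\left(-4 + 4 \left(-3\right) \right)} - 27135} = \sqrt{\left(-1302 - 428 \left(-4 + 4 \left(-3\right)\right) + 2 \left(-4 + 4 \left(-3\right)\right)^{2}\right) - 27135} = \sqrt{\left(-1302 - 428 \left(-4 - 12\right) + 2 \left(-4 - 12\right)^{2}\right) - 27135} = \sqrt{\left(-1302 - -6848 + 2 \left(-16\right)^{2}\right) - 27135} = \sqrt{\left(-1302 + 6848 + 2 \cdot 256\right) - 27135} = \sqrt{\left(-1302 + 6848 + 512\right) - 27135} = \sqrt{6058 - 27135} = \sqrt{-21077} = i \sqrt{21077}$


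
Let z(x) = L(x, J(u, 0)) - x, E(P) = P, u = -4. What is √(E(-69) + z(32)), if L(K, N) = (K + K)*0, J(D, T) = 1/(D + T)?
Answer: I*√101 ≈ 10.05*I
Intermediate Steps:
L(K, N) = 0 (L(K, N) = (2*K)*0 = 0)
z(x) = -x (z(x) = 0 - x = -x)
√(E(-69) + z(32)) = √(-69 - 1*32) = √(-69 - 32) = √(-101) = I*√101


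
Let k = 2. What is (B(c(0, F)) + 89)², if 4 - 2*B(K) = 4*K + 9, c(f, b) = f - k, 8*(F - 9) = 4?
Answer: 32761/4 ≈ 8190.3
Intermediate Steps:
F = 19/2 (F = 9 + (⅛)*4 = 9 + ½ = 19/2 ≈ 9.5000)
c(f, b) = -2 + f (c(f, b) = f - 1*2 = f - 2 = -2 + f)
B(K) = -5/2 - 2*K (B(K) = 2 - (4*K + 9)/2 = 2 - (9 + 4*K)/2 = 2 + (-9/2 - 2*K) = -5/2 - 2*K)
(B(c(0, F)) + 89)² = ((-5/2 - 2*(-2 + 0)) + 89)² = ((-5/2 - 2*(-2)) + 89)² = ((-5/2 + 4) + 89)² = (3/2 + 89)² = (181/2)² = 32761/4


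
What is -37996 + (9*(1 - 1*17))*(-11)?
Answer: -36412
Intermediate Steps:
-37996 + (9*(1 - 1*17))*(-11) = -37996 + (9*(1 - 17))*(-11) = -37996 + (9*(-16))*(-11) = -37996 - 144*(-11) = -37996 + 1584 = -36412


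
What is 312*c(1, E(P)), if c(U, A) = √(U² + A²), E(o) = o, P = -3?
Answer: 312*√10 ≈ 986.63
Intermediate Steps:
c(U, A) = √(A² + U²)
312*c(1, E(P)) = 312*√((-3)² + 1²) = 312*√(9 + 1) = 312*√10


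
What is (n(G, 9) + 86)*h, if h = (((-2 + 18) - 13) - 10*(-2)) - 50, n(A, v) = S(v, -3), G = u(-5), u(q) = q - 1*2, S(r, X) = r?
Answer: -2565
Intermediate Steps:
u(q) = -2 + q (u(q) = q - 2 = -2 + q)
G = -7 (G = -2 - 5 = -7)
n(A, v) = v
h = -27 (h = ((16 - 13) + 20) - 50 = (3 + 20) - 50 = 23 - 50 = -27)
(n(G, 9) + 86)*h = (9 + 86)*(-27) = 95*(-27) = -2565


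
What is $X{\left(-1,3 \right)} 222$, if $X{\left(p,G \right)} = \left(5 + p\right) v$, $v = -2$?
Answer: $-1776$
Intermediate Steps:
$X{\left(p,G \right)} = -10 - 2 p$ ($X{\left(p,G \right)} = \left(5 + p\right) \left(-2\right) = -10 - 2 p$)
$X{\left(-1,3 \right)} 222 = \left(-10 - -2\right) 222 = \left(-10 + 2\right) 222 = \left(-8\right) 222 = -1776$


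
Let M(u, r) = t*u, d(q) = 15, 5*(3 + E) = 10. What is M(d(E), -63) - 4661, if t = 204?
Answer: -1601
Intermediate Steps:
E = -1 (E = -3 + (1/5)*10 = -3 + 2 = -1)
M(u, r) = 204*u
M(d(E), -63) - 4661 = 204*15 - 4661 = 3060 - 4661 = -1601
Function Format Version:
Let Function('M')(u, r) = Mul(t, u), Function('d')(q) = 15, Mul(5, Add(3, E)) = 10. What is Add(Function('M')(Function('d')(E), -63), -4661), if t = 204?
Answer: -1601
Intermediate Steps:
E = -1 (E = Add(-3, Mul(Rational(1, 5), 10)) = Add(-3, 2) = -1)
Function('M')(u, r) = Mul(204, u)
Add(Function('M')(Function('d')(E), -63), -4661) = Add(Mul(204, 15), -4661) = Add(3060, -4661) = -1601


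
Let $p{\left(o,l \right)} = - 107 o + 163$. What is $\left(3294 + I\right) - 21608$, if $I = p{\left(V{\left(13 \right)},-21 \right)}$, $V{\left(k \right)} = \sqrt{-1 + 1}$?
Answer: $-18151$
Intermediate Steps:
$V{\left(k \right)} = 0$ ($V{\left(k \right)} = \sqrt{0} = 0$)
$p{\left(o,l \right)} = 163 - 107 o$
$I = 163$ ($I = 163 - 0 = 163 + 0 = 163$)
$\left(3294 + I\right) - 21608 = \left(3294 + 163\right) - 21608 = 3457 - 21608 = -18151$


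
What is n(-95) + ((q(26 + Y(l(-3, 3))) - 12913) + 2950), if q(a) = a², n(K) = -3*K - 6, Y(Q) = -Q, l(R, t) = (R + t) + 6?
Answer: -9284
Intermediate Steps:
l(R, t) = 6 + R + t
n(K) = -6 - 3*K
n(-95) + ((q(26 + Y(l(-3, 3))) - 12913) + 2950) = (-6 - 3*(-95)) + (((26 - (6 - 3 + 3))² - 12913) + 2950) = (-6 + 285) + (((26 - 1*6)² - 12913) + 2950) = 279 + (((26 - 6)² - 12913) + 2950) = 279 + ((20² - 12913) + 2950) = 279 + ((400 - 12913) + 2950) = 279 + (-12513 + 2950) = 279 - 9563 = -9284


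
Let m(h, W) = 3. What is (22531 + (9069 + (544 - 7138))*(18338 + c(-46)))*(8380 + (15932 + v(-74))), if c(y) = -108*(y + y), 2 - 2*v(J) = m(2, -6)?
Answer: 3403643112263/2 ≈ 1.7018e+12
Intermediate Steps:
v(J) = -1/2 (v(J) = 1 - 1/2*3 = 1 - 3/2 = -1/2)
c(y) = -216*y
(22531 + (9069 + (544 - 7138))*(18338 + c(-46)))*(8380 + (15932 + v(-74))) = (22531 + (9069 + (544 - 7138))*(18338 - 216*(-46)))*(8380 + (15932 - 1/2)) = (22531 + (9069 - 6594)*(18338 + 9936))*(8380 + 31863/2) = (22531 + 2475*28274)*(48623/2) = (22531 + 69978150)*(48623/2) = 70000681*(48623/2) = 3403643112263/2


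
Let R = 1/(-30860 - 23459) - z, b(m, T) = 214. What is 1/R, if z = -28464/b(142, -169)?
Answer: 5812133/773067901 ≈ 0.0075183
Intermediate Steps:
z = -14232/107 (z = -28464/214 = -28464*1/214 = -14232/107 ≈ -133.01)
R = 773067901/5812133 (R = 1/(-30860 - 23459) - 1*(-14232/107) = 1/(-54319) + 14232/107 = -1/54319 + 14232/107 = 773067901/5812133 ≈ 133.01)
1/R = 1/(773067901/5812133) = 5812133/773067901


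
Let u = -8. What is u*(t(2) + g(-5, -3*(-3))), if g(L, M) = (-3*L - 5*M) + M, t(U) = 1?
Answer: 160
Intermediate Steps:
g(L, M) = -4*M - 3*L (g(L, M) = (-5*M - 3*L) + M = -4*M - 3*L)
u*(t(2) + g(-5, -3*(-3))) = -8*(1 + (-(-12)*(-3) - 3*(-5))) = -8*(1 + (-4*9 + 15)) = -8*(1 + (-36 + 15)) = -8*(1 - 21) = -8*(-20) = 160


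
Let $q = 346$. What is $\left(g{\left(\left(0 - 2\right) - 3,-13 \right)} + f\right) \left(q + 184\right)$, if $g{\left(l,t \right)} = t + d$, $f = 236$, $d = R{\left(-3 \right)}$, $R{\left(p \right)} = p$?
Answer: $116600$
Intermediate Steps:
$d = -3$
$g{\left(l,t \right)} = -3 + t$ ($g{\left(l,t \right)} = t - 3 = -3 + t$)
$\left(g{\left(\left(0 - 2\right) - 3,-13 \right)} + f\right) \left(q + 184\right) = \left(\left(-3 - 13\right) + 236\right) \left(346 + 184\right) = \left(-16 + 236\right) 530 = 220 \cdot 530 = 116600$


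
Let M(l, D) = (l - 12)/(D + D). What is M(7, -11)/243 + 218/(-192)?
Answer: -97039/85536 ≈ -1.1345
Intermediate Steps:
M(l, D) = (-12 + l)/(2*D) (M(l, D) = (-12 + l)/((2*D)) = (-12 + l)*(1/(2*D)) = (-12 + l)/(2*D))
M(7, -11)/243 + 218/(-192) = ((1/2)*(-12 + 7)/(-11))/243 + 218/(-192) = ((1/2)*(-1/11)*(-5))*(1/243) + 218*(-1/192) = (5/22)*(1/243) - 109/96 = 5/5346 - 109/96 = -97039/85536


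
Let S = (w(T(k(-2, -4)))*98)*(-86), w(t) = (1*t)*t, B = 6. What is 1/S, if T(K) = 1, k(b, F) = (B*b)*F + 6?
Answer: -1/8428 ≈ -0.00011865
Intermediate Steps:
k(b, F) = 6 + 6*F*b (k(b, F) = (6*b)*F + 6 = 6*F*b + 6 = 6 + 6*F*b)
w(t) = t**2 (w(t) = t*t = t**2)
S = -8428 (S = (1**2*98)*(-86) = (1*98)*(-86) = 98*(-86) = -8428)
1/S = 1/(-8428) = -1/8428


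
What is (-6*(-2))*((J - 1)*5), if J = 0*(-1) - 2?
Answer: -180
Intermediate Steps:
J = -2 (J = 0 - 2 = -2)
(-6*(-2))*((J - 1)*5) = (-6*(-2))*((-2 - 1)*5) = 12*(-3*5) = 12*(-15) = -180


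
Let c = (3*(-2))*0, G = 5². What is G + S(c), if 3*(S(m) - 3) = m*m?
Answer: 28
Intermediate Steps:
G = 25
c = 0 (c = -6*0 = 0)
S(m) = 3 + m²/3 (S(m) = 3 + (m*m)/3 = 3 + m²/3)
G + S(c) = 25 + (3 + (⅓)*0²) = 25 + (3 + (⅓)*0) = 25 + (3 + 0) = 25 + 3 = 28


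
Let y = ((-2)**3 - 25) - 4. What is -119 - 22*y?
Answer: 695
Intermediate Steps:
y = -37 (y = (-8 - 25) - 4 = -33 - 4 = -37)
-119 - 22*y = -119 - 22*(-37) = -119 + 814 = 695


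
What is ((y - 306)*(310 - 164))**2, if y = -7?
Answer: 2088307204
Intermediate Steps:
((y - 306)*(310 - 164))**2 = ((-7 - 306)*(310 - 164))**2 = (-313*146)**2 = (-45698)**2 = 2088307204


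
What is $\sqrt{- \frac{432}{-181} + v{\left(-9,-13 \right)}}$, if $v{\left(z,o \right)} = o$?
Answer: $\frac{i \sqrt{347701}}{181} \approx 3.2578 i$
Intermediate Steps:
$\sqrt{- \frac{432}{-181} + v{\left(-9,-13 \right)}} = \sqrt{- \frac{432}{-181} - 13} = \sqrt{\left(-432\right) \left(- \frac{1}{181}\right) - 13} = \sqrt{\frac{432}{181} - 13} = \sqrt{- \frac{1921}{181}} = \frac{i \sqrt{347701}}{181}$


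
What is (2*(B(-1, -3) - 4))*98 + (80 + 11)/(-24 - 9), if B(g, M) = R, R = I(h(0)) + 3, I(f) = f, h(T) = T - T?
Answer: -6559/33 ≈ -198.76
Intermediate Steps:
h(T) = 0
R = 3 (R = 0 + 3 = 3)
B(g, M) = 3
(2*(B(-1, -3) - 4))*98 + (80 + 11)/(-24 - 9) = (2*(3 - 4))*98 + (80 + 11)/(-24 - 9) = (2*(-1))*98 + 91/(-33) = -2*98 + 91*(-1/33) = -196 - 91/33 = -6559/33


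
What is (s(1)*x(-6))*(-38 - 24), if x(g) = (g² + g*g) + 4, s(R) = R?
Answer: -4712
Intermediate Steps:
x(g) = 4 + 2*g² (x(g) = (g² + g²) + 4 = 2*g² + 4 = 4 + 2*g²)
(s(1)*x(-6))*(-38 - 24) = (1*(4 + 2*(-6)²))*(-38 - 24) = (1*(4 + 2*36))*(-62) = (1*(4 + 72))*(-62) = (1*76)*(-62) = 76*(-62) = -4712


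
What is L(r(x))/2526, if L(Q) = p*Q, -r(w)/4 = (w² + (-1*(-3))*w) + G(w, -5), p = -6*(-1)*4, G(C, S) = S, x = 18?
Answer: -5968/421 ≈ -14.176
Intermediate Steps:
p = 24 (p = 6*4 = 24)
r(w) = 20 - 12*w - 4*w² (r(w) = -4*((w² + (-1*(-3))*w) - 5) = -4*((w² + 3*w) - 5) = -4*(-5 + w² + 3*w) = 20 - 12*w - 4*w²)
L(Q) = 24*Q
L(r(x))/2526 = (24*(20 - 12*18 - 4*18²))/2526 = (24*(20 - 216 - 4*324))*(1/2526) = (24*(20 - 216 - 1296))*(1/2526) = (24*(-1492))*(1/2526) = -35808*1/2526 = -5968/421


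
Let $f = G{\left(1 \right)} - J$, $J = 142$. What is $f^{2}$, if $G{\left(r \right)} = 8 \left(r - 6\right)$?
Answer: $33124$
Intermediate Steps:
$G{\left(r \right)} = -48 + 8 r$ ($G{\left(r \right)} = 8 \left(-6 + r\right) = -48 + 8 r$)
$f = -182$ ($f = \left(-48 + 8 \cdot 1\right) - 142 = \left(-48 + 8\right) - 142 = -40 - 142 = -182$)
$f^{2} = \left(-182\right)^{2} = 33124$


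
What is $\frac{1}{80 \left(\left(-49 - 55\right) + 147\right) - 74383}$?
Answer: $- \frac{1}{70943} \approx -1.4096 \cdot 10^{-5}$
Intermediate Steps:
$\frac{1}{80 \left(\left(-49 - 55\right) + 147\right) - 74383} = \frac{1}{80 \left(-104 + 147\right) - 74383} = \frac{1}{80 \cdot 43 - 74383} = \frac{1}{3440 - 74383} = \frac{1}{-70943} = - \frac{1}{70943}$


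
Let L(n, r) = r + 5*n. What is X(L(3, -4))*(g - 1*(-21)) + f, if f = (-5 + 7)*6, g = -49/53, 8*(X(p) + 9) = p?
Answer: -7477/53 ≈ -141.08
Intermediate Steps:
X(p) = -9 + p/8
g = -49/53 (g = -49*1/53 = -49/53 ≈ -0.92453)
f = 12 (f = 2*6 = 12)
X(L(3, -4))*(g - 1*(-21)) + f = (-9 + (-4 + 5*3)/8)*(-49/53 - 1*(-21)) + 12 = (-9 + (-4 + 15)/8)*(-49/53 + 21) + 12 = (-9 + (⅛)*11)*(1064/53) + 12 = (-9 + 11/8)*(1064/53) + 12 = -61/8*1064/53 + 12 = -8113/53 + 12 = -7477/53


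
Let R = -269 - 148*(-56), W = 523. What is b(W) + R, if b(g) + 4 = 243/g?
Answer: 4192088/523 ≈ 8015.5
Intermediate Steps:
b(g) = -4 + 243/g
R = 8019 (R = -269 + 8288 = 8019)
b(W) + R = (-4 + 243/523) + 8019 = -1849/523 + 8019 = 4192088/523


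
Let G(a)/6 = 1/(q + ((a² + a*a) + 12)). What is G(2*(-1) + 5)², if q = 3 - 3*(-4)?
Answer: 4/225 ≈ 0.017778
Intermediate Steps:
q = 15 (q = 3 + 12 = 15)
G(a) = 6/(27 + 2*a²) (G(a) = 6/(15 + ((a² + a*a) + 12)) = 6/(15 + ((a² + a²) + 12)) = 6/(15 + (2*a² + 12)) = 6/(15 + (12 + 2*a²)) = 6/(27 + 2*a²))
G(2*(-1) + 5)² = (6/(27 + 2*(2*(-1) + 5)²))² = (6/(27 + 2*(-2 + 5)²))² = (6/(27 + 2*3²))² = (6/(27 + 2*9))² = (6/(27 + 18))² = (6/45)² = (6*(1/45))² = (2/15)² = 4/225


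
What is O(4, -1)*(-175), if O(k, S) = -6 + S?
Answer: 1225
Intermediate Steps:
O(4, -1)*(-175) = (-6 - 1)*(-175) = -7*(-175) = 1225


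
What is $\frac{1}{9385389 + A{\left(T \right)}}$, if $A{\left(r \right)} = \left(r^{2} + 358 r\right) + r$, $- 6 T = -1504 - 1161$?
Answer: $\frac{36}{350716639} \approx 1.0265 \cdot 10^{-7}$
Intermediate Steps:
$T = \frac{2665}{6}$ ($T = - \frac{-1504 - 1161}{6} = \left(- \frac{1}{6}\right) \left(-2665\right) = \frac{2665}{6} \approx 444.17$)
$A{\left(r \right)} = r^{2} + 359 r$
$\frac{1}{9385389 + A{\left(T \right)}} = \frac{1}{9385389 + \frac{2665 \left(359 + \frac{2665}{6}\right)}{6}} = \frac{1}{9385389 + \frac{2665}{6} \cdot \frac{4819}{6}} = \frac{1}{9385389 + \frac{12842635}{36}} = \frac{1}{\frac{350716639}{36}} = \frac{36}{350716639}$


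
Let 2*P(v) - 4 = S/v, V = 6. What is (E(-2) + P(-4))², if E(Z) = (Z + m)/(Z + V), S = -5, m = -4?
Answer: 81/64 ≈ 1.2656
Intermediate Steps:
E(Z) = (-4 + Z)/(6 + Z) (E(Z) = (Z - 4)/(Z + 6) = (-4 + Z)/(6 + Z))
P(v) = 2 - 5/(2*v) (P(v) = 2 + (-5/v)/2 = 2 - 5/(2*v))
(E(-2) + P(-4))² = ((-4 - 2)/(6 - 2) + (2 - 5/2/(-4)))² = (-6/4 + (2 - 5/2*(-¼)))² = ((¼)*(-6) + (2 + 5/8))² = (-3/2 + 21/8)² = (9/8)² = 81/64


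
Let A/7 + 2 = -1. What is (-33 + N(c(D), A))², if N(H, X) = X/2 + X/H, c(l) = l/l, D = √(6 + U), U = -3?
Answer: 16641/4 ≈ 4160.3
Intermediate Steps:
A = -21 (A = -14 + 7*(-1) = -14 - 7 = -21)
D = √3 (D = √(6 - 3) = √3 ≈ 1.7320)
c(l) = 1
N(H, X) = X/2 + X/H (N(H, X) = X*(½) + X/H = X/2 + X/H)
(-33 + N(c(D), A))² = (-33 + ((½)*(-21) - 21/1))² = (-33 + (-21/2 - 21*1))² = (-33 + (-21/2 - 21))² = (-33 - 63/2)² = (-129/2)² = 16641/4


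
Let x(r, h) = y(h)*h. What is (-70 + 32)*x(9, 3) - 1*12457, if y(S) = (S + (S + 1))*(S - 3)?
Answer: -12457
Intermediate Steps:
y(S) = (1 + 2*S)*(-3 + S) (y(S) = (S + (1 + S))*(-3 + S) = (1 + 2*S)*(-3 + S))
x(r, h) = h*(-3 - 5*h + 2*h²) (x(r, h) = (-3 - 5*h + 2*h²)*h = h*(-3 - 5*h + 2*h²))
(-70 + 32)*x(9, 3) - 1*12457 = (-70 + 32)*(3*(-3 - 5*3 + 2*3²)) - 1*12457 = -114*(-3 - 15 + 2*9) - 12457 = -114*(-3 - 15 + 18) - 12457 = -114*0 - 12457 = -38*0 - 12457 = 0 - 12457 = -12457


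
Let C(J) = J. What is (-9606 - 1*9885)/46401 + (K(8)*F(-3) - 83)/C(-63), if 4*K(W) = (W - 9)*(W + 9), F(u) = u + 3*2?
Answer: 4286617/3897684 ≈ 1.0998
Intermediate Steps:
F(u) = 6 + u (F(u) = u + 6 = 6 + u)
K(W) = (-9 + W)*(9 + W)/4 (K(W) = ((W - 9)*(W + 9))/4 = ((-9 + W)*(9 + W))/4 = (-9 + W)*(9 + W)/4)
(-9606 - 1*9885)/46401 + (K(8)*F(-3) - 83)/C(-63) = (-9606 - 1*9885)/46401 + ((-81/4 + (1/4)*8**2)*(6 - 3) - 83)/(-63) = (-9606 - 9885)*(1/46401) + ((-81/4 + (1/4)*64)*3 - 83)*(-1/63) = -19491*1/46401 + ((-81/4 + 16)*3 - 83)*(-1/63) = -6497/15467 + (-17/4*3 - 83)*(-1/63) = -6497/15467 + (-51/4 - 83)*(-1/63) = -6497/15467 - 383/4*(-1/63) = -6497/15467 + 383/252 = 4286617/3897684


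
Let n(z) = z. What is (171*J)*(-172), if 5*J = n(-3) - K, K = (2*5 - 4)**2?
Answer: 1147068/5 ≈ 2.2941e+5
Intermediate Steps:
K = 36 (K = (10 - 4)**2 = 6**2 = 36)
J = -39/5 (J = (-3 - 1*36)/5 = (-3 - 36)/5 = (1/5)*(-39) = -39/5 ≈ -7.8000)
(171*J)*(-172) = (171*(-39/5))*(-172) = -6669/5*(-172) = 1147068/5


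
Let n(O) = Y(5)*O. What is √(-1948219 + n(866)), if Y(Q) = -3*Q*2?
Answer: I*√1974199 ≈ 1405.1*I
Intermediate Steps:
Y(Q) = -6*Q
n(O) = -30*O (n(O) = (-6*5)*O = -30*O)
√(-1948219 + n(866)) = √(-1948219 - 30*866) = √(-1948219 - 25980) = √(-1974199) = I*√1974199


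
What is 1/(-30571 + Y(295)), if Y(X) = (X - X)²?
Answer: -1/30571 ≈ -3.2711e-5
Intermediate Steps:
Y(X) = 0 (Y(X) = 0² = 0)
1/(-30571 + Y(295)) = 1/(-30571 + 0) = 1/(-30571) = -1/30571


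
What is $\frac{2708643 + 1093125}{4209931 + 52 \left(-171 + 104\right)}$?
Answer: $\frac{1267256}{1402149} \approx 0.9038$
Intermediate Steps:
$\frac{2708643 + 1093125}{4209931 + 52 \left(-171 + 104\right)} = \frac{3801768}{4209931 + 52 \left(-67\right)} = \frac{3801768}{4209931 - 3484} = \frac{3801768}{4206447} = 3801768 \cdot \frac{1}{4206447} = \frac{1267256}{1402149}$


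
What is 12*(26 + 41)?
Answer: 804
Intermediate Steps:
12*(26 + 41) = 12*67 = 804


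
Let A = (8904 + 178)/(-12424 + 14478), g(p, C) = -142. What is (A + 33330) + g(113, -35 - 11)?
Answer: 34088617/1027 ≈ 33192.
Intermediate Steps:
A = 4541/1027 (A = 9082/2054 = 9082*(1/2054) = 4541/1027 ≈ 4.4216)
(A + 33330) + g(113, -35 - 11) = (4541/1027 + 33330) - 142 = 34234451/1027 - 142 = 34088617/1027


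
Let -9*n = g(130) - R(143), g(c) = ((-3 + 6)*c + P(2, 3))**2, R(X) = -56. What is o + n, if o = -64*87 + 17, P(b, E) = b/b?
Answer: -22544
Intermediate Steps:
P(b, E) = 1
g(c) = (1 + 3*c)**2 (g(c) = ((-3 + 6)*c + 1)**2 = (3*c + 1)**2 = (1 + 3*c)**2)
o = -5551 (o = -5568 + 17 = -5551)
n = -16993 (n = -((1 + 3*130)**2 - 1*(-56))/9 = -((1 + 390)**2 + 56)/9 = -(391**2 + 56)/9 = -(152881 + 56)/9 = -1/9*152937 = -16993)
o + n = -5551 - 16993 = -22544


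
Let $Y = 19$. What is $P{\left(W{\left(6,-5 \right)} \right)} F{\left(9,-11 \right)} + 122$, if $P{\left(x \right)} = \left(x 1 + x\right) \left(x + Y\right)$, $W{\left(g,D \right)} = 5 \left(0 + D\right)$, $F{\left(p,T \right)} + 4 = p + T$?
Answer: $-1678$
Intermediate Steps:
$F{\left(p,T \right)} = -4 + T + p$ ($F{\left(p,T \right)} = -4 + \left(p + T\right) = -4 + \left(T + p\right) = -4 + T + p$)
$W{\left(g,D \right)} = 5 D$
$P{\left(x \right)} = 2 x \left(19 + x\right)$ ($P{\left(x \right)} = \left(x 1 + x\right) \left(x + 19\right) = \left(x + x\right) \left(19 + x\right) = 2 x \left(19 + x\right)$)
$P{\left(W{\left(6,-5 \right)} \right)} F{\left(9,-11 \right)} + 122 = 2 \cdot 5 \left(-5\right) \left(19 + 5 \left(-5\right)\right) \left(-4 - 11 + 9\right) + 122 = 2 \left(-25\right) \left(19 - 25\right) \left(-6\right) + 122 = 2 \left(-25\right) \left(-6\right) \left(-6\right) + 122 = 300 \left(-6\right) + 122 = -1800 + 122 = -1678$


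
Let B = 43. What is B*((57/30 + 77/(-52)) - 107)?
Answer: -1191573/260 ≈ -4583.0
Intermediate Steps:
B*((57/30 + 77/(-52)) - 107) = 43*((57/30 + 77/(-52)) - 107) = 43*((57*(1/30) + 77*(-1/52)) - 107) = 43*((19/10 - 77/52) - 107) = 43*(109/260 - 107) = 43*(-27711/260) = -1191573/260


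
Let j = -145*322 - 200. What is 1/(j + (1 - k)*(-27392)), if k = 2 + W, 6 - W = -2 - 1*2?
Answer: 1/254422 ≈ 3.9305e-6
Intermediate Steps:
j = -46890 (j = -46690 - 200 = -46890)
W = 10 (W = 6 - (-2 - 1*2) = 6 - (-2 - 2) = 6 - 1*(-4) = 6 + 4 = 10)
k = 12 (k = 2 + 10 = 12)
1/(j + (1 - k)*(-27392)) = 1/(-46890 + (1 - 1*12)*(-27392)) = 1/(-46890 + (1 - 12)*(-27392)) = 1/(-46890 - 11*(-27392)) = 1/(-46890 + 301312) = 1/254422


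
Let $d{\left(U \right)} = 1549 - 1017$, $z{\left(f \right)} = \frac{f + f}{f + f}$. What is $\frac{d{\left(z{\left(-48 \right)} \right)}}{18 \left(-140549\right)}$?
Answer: $- \frac{266}{1264941} \approx -0.00021029$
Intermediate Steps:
$z{\left(f \right)} = 1$ ($z{\left(f \right)} = \frac{2 f}{2 f} = 2 f \frac{1}{2 f} = 1$)
$d{\left(U \right)} = 532$ ($d{\left(U \right)} = 1549 - 1017 = 532$)
$\frac{d{\left(z{\left(-48 \right)} \right)}}{18 \left(-140549\right)} = \frac{532}{18 \left(-140549\right)} = \frac{532}{-2529882} = 532 \left(- \frac{1}{2529882}\right) = - \frac{266}{1264941}$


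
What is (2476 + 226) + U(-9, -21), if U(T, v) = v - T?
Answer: 2690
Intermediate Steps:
(2476 + 226) + U(-9, -21) = (2476 + 226) + (-21 - 1*(-9)) = 2702 + (-21 + 9) = 2702 - 12 = 2690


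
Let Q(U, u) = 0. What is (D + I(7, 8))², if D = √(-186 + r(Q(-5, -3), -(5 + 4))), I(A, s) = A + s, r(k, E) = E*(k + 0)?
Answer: (15 + I*√186)² ≈ 39.0 + 409.15*I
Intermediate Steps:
r(k, E) = E*k
D = I*√186 (D = √(-186 - (5 + 4)*0) = √(-186 - 1*9*0) = √(-186 - 9*0) = √(-186 + 0) = √(-186) = I*√186 ≈ 13.638*I)
(D + I(7, 8))² = (I*√186 + (7 + 8))² = (I*√186 + 15)² = (15 + I*√186)²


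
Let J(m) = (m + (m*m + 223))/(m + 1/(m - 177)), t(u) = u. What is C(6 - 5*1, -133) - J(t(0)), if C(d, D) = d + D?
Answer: 39339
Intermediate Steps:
J(m) = (223 + m + m**2)/(m + 1/(-177 + m)) (J(m) = (m + (m**2 + 223))/(m + 1/(-177 + m)) = (m + (223 + m**2))/(m + 1/(-177 + m)) = (223 + m + m**2)/(m + 1/(-177 + m)))
C(d, D) = D + d
C(6 - 5*1, -133) - J(t(0)) = (-133 + (6 - 5*1)) - (-39471 + 0**3 - 176*0**2 + 46*0)/(1 + 0**2 - 177*0) = (-133 + (6 - 5)) - (-39471 + 0 - 176*0 + 0)/(1 + 0 + 0) = (-133 + 1) - (-39471 + 0 + 0 + 0)/1 = -132 - (-39471) = -132 - 1*(-39471) = -132 + 39471 = 39339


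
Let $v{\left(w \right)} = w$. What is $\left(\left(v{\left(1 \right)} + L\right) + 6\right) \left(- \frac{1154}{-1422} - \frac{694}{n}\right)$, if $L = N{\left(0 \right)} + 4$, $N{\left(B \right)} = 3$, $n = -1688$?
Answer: $\frac{5135935}{300042} \approx 17.117$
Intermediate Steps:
$L = 7$ ($L = 3 + 4 = 7$)
$\left(\left(v{\left(1 \right)} + L\right) + 6\right) \left(- \frac{1154}{-1422} - \frac{694}{n}\right) = \left(\left(1 + 7\right) + 6\right) \left(- \frac{1154}{-1422} - \frac{694}{-1688}\right) = \left(8 + 6\right) \left(\left(-1154\right) \left(- \frac{1}{1422}\right) - - \frac{347}{844}\right) = 14 \left(\frac{577}{711} + \frac{347}{844}\right) = 14 \cdot \frac{733705}{600084} = \frac{5135935}{300042}$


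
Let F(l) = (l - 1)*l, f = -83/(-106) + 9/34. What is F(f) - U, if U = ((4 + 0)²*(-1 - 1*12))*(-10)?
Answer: -1688505488/811801 ≈ -2079.9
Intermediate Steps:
f = 944/901 (f = -83*(-1/106) + 9*(1/34) = 83/106 + 9/34 = 944/901 ≈ 1.0477)
F(l) = l*(-1 + l) (F(l) = (-1 + l)*l = l*(-1 + l))
U = 2080 (U = (4²*(-1 - 12))*(-10) = (16*(-13))*(-10) = -208*(-10) = 2080)
F(f) - U = 944*(-1 + 944/901)/901 - 1*2080 = (944/901)*(43/901) - 2080 = 40592/811801 - 2080 = -1688505488/811801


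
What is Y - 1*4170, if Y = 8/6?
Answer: -12506/3 ≈ -4168.7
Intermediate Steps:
Y = 4/3 (Y = (1/6)*8 = 4/3 ≈ 1.3333)
Y - 1*4170 = 4/3 - 1*4170 = 4/3 - 4170 = -12506/3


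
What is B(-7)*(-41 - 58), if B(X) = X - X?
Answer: 0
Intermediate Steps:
B(X) = 0
B(-7)*(-41 - 58) = 0*(-41 - 58) = 0*(-99) = 0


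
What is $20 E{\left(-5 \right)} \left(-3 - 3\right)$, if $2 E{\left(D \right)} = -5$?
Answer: $300$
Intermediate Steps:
$E{\left(D \right)} = - \frac{5}{2}$ ($E{\left(D \right)} = \frac{1}{2} \left(-5\right) = - \frac{5}{2}$)
$20 E{\left(-5 \right)} \left(-3 - 3\right) = 20 \left(- \frac{5}{2}\right) \left(-3 - 3\right) = \left(-50\right) \left(-6\right) = 300$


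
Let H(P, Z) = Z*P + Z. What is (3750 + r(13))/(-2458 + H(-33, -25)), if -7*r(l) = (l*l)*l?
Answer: -24053/11606 ≈ -2.0725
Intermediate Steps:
H(P, Z) = Z + P*Z (H(P, Z) = P*Z + Z = Z + P*Z)
r(l) = -l³/7 (r(l) = -l*l*l/7 = -l²*l/7 = -l³/7)
(3750 + r(13))/(-2458 + H(-33, -25)) = (3750 - ⅐*13³)/(-2458 - 25*(1 - 33)) = (3750 - ⅐*2197)/(-2458 - 25*(-32)) = (3750 - 2197/7)/(-2458 + 800) = (24053/7)/(-1658) = (24053/7)*(-1/1658) = -24053/11606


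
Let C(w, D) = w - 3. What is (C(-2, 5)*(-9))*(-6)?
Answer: -270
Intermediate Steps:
C(w, D) = -3 + w
(C(-2, 5)*(-9))*(-6) = ((-3 - 2)*(-9))*(-6) = -5*(-9)*(-6) = 45*(-6) = -270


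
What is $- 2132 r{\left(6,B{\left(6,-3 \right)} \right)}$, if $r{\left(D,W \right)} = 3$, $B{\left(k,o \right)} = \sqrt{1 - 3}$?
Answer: $-6396$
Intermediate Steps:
$B{\left(k,o \right)} = i \sqrt{2}$ ($B{\left(k,o \right)} = \sqrt{-2} = i \sqrt{2}$)
$- 2132 r{\left(6,B{\left(6,-3 \right)} \right)} = \left(-2132\right) 3 = -6396$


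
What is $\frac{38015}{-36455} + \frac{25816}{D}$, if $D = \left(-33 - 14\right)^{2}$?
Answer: $\frac{171429429}{16105819} \approx 10.644$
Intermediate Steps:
$D = 2209$ ($D = \left(-47\right)^{2} = 2209$)
$\frac{38015}{-36455} + \frac{25816}{D} = \frac{38015}{-36455} + \frac{25816}{2209} = 38015 \left(- \frac{1}{36455}\right) + 25816 \cdot \frac{1}{2209} = - \frac{7603}{7291} + \frac{25816}{2209} = \frac{171429429}{16105819}$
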